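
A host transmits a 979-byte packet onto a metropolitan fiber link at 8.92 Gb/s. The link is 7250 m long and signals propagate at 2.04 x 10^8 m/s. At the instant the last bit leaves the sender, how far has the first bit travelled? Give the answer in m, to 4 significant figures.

179.1 m

t_tx = L/R = 7832/8920000000 = 8.78027e-07 s.
Distance = s × t_tx = 204000000 × 8.78027e-07 = 179.1 m.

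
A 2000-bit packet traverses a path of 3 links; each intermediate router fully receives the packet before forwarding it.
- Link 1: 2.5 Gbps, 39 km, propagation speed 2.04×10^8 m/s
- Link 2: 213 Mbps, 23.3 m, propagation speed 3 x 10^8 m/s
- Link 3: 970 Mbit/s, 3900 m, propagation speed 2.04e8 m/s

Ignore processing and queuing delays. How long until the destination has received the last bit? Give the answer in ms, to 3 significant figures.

0.223 ms

Transmission delays (L/R per hop): 0.0008, 0.00938967, 0.00206186 ms; sum = 0.0122515 ms.
Propagation delays (d/s per hop): 0.191176, 7.76667e-05, 0.0191176 ms; sum = 0.210372 ms.
End-to-end = 0.223 ms.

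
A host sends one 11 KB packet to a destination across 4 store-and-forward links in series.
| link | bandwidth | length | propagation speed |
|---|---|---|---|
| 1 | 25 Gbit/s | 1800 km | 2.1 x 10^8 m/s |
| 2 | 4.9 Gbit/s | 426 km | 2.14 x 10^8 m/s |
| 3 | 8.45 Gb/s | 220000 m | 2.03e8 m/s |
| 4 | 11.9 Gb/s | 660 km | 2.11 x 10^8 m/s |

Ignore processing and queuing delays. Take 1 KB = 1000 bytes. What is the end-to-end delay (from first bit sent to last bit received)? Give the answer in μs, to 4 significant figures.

L = 88000 bits.
Transmission delays (L/R per hop): 3.52, 17.9592, 10.4142, 7.39496 μs; sum = 39.2883 μs.
Propagation delays (d/s per hop): 8571.43, 1990.65, 1083.74, 3127.96 μs; sum = 14773.8 μs.
End-to-end = 14810 μs.

14810 μs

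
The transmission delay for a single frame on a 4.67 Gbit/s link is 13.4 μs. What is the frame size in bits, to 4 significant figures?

L = R × t_tx = 4670000000 b/s × 1.34e-05 s = 62578 bits.

62580 bits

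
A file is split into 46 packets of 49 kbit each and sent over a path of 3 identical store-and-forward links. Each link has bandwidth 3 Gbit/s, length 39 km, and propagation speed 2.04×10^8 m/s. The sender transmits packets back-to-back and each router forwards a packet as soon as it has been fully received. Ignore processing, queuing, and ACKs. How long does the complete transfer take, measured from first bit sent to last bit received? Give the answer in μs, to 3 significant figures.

1360 μs

Per-hop transmission t_tx = L/R = 49000/3000000000 = 16.3333 μs.
Per-hop propagation t_prop = 39000/204000000 = 191.176 μs.
Pipeline fill: first packet needs 3·t_tx to clear all hops; remaining 45 packets each add one t_tx.
Total = (3+46-1)·t_tx + 3·t_prop = 48·16.3333 + 3·191.176 = 1360 μs.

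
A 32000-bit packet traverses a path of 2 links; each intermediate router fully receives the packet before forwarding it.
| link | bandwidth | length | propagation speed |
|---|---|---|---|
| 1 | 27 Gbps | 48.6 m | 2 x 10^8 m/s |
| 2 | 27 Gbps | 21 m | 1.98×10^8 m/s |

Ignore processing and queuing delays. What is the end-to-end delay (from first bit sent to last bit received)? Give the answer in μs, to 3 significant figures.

Transmission delay per hop = L/R = 32000/27000000000 = 1.18519 μs; 2 hops → 2.37037 μs.
Propagation delays (d/s per hop): 0.243, 0.106061 μs; sum = 0.349061 μs.
End-to-end = 2.72 μs.

2.72 μs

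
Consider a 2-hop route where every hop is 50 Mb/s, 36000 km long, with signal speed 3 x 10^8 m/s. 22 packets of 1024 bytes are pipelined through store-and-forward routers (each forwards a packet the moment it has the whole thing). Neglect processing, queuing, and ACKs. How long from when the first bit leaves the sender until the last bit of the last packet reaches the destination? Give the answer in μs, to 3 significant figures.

Per-hop transmission t_tx = L/R = 8192/50000000 = 163.84 μs.
Per-hop propagation t_prop = 36000000/300000000 = 120000 μs.
Pipeline fill: first packet needs 2·t_tx to clear all hops; remaining 21 packets each add one t_tx.
Total = (2+22-1)·t_tx + 2·t_prop = 23·163.84 + 2·120000 = 244000 μs.

244000 μs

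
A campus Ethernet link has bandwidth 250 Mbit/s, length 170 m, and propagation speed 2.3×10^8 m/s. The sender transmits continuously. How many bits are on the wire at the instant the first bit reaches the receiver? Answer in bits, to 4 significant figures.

Propagation delay = 170 / 2.3e+08 = 7.3913e-07 s.
BDP = R × t_prop = 250000000 × 7.3913e-07 = 184.783 bits.

184.8 bits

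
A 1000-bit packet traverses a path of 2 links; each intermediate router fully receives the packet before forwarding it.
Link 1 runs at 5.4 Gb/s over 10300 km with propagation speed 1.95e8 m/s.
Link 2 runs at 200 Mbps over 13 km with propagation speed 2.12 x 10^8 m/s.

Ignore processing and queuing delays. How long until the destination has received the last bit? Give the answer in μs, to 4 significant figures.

Transmission delays (L/R per hop): 0.185185, 5 μs; sum = 5.18519 μs.
Propagation delays (d/s per hop): 52820.5, 61.3208 μs; sum = 52881.8 μs.
End-to-end = 52890 μs.

52890 μs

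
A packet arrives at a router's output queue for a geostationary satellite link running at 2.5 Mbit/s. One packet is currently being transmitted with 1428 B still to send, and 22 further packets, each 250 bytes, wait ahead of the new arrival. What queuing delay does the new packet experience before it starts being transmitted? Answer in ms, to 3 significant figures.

22.2 ms

Each queued packet: L/R = 2000/2500000 = 0.8 ms.
22 queued → 17.6 ms.
Plus remaining 11424 bits of current packet: 4.5696 ms.
Queuing delay = 22.2 ms.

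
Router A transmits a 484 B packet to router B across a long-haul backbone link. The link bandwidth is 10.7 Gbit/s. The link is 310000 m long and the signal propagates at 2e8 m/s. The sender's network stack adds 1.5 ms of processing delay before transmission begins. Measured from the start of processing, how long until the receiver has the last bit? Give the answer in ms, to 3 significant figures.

3.05 ms

L = 484 × 8 = 3872 bits.
Transmission delay = L/R = 3872 / 10700000000 = 0.000361869 ms.
Propagation delay = d/s = 310000 m / 200000000 m/s = 1.55 ms.
Plus processing delay 1.5 ms = 1.5 ms.
Total = 3.05 ms.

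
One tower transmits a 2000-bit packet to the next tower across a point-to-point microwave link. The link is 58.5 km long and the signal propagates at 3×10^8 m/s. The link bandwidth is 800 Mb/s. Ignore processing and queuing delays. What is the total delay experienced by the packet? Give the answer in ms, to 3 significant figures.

0.198 ms

Transmission delay = L/R = 2000 / 800000000 = 0.0025 ms.
Propagation delay = d/s = 58500 m / 300000000 m/s = 0.195 ms.
Total = 0.198 ms.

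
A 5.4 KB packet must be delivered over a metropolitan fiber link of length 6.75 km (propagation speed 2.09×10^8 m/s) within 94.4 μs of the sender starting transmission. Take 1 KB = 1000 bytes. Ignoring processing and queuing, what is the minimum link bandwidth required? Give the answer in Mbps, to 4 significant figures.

L = 43200 bits.
Propagation delay = 6750 / 209000000 = 32.2967 μs.
Transmission budget = 94.4 − 32.2967 = 62.1033 μs.
R ≥ L / t_tx = 43200 bits / 6.21033e-05 s = 695.6 Mbps.

695.6 Mbps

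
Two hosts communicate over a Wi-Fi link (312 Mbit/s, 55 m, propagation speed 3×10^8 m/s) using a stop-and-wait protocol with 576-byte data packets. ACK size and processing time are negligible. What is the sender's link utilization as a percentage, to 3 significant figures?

97.6 %

t_tx = L/R = 4608/312000000 = 1.47692e-05 s.
t_prop = 55/300000000 = 1.83333e-07 s; RTT = 3.66667e-07 s.
Cycle = t_tx + RTT = 1.51359e-05 s.
Utilization = t_tx / cycle = 1.47692e-05/1.51359e-05 = 97.6 %.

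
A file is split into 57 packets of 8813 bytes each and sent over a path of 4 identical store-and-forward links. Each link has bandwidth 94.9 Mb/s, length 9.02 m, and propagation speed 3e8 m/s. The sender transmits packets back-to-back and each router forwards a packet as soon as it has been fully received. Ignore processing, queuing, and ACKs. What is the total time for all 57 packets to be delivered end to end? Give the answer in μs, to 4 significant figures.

44580 μs

Per-hop transmission t_tx = L/R = 70504/94900000 = 742.929 μs.
Per-hop propagation t_prop = 9.02/300000000 = 0.0300667 μs.
Pipeline fill: first packet needs 4·t_tx to clear all hops; remaining 56 packets each add one t_tx.
Total = (4+57-1)·t_tx + 4·t_prop = 60·742.929 + 4·0.0300667 = 44580 μs.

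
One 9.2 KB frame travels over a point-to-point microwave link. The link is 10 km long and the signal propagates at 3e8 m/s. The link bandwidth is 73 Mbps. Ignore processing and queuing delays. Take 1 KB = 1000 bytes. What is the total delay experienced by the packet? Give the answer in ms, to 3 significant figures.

L = 73600 bits.
Transmission delay = L/R = 73600 / 73000000 = 1.00822 ms.
Propagation delay = d/s = 10000 m / 300000000 m/s = 0.0333333 ms.
Total = 1.04 ms.

1.04 ms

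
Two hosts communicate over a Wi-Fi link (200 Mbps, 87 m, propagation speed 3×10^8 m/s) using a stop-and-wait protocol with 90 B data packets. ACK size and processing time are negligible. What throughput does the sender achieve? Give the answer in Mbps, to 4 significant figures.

172.2 Mbps

t_tx = L/R = 720/200000000 = 3.6e-06 s.
t_prop = 87/300000000 = 2.9e-07 s; RTT = 5.8e-07 s.
Cycle = t_tx + RTT = 4.18e-06 s.
Throughput = L / cycle = 720 / 4.18e-06 = 172.2 Mbps.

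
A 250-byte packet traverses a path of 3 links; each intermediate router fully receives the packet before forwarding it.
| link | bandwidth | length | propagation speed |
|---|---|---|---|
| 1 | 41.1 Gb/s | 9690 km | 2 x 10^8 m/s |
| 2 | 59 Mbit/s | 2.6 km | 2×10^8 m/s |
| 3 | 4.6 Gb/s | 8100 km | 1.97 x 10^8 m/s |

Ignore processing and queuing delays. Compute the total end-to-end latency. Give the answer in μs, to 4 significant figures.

L = 250 × 8 = 2000 bits.
Transmission delays (L/R per hop): 0.0486618, 33.8983, 0.434783 μs; sum = 34.3817 μs.
Propagation delays (d/s per hop): 48450, 13, 41116.8 μs; sum = 89579.8 μs.
End-to-end = 89610 μs.

89610 μs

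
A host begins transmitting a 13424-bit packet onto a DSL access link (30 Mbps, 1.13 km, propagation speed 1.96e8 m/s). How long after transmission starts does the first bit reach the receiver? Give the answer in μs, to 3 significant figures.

5.77 μs

First bit experiences only propagation delay: d/s = 1130/196000000 = 5.77 μs.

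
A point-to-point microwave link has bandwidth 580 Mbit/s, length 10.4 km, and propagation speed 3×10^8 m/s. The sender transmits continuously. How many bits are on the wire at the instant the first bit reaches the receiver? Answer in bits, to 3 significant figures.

Propagation delay = 10400 / 300000000 = 3.46667e-05 s.
BDP = R × t_prop = 580000000 × 3.46667e-05 = 20106.7 bits.

20100 bits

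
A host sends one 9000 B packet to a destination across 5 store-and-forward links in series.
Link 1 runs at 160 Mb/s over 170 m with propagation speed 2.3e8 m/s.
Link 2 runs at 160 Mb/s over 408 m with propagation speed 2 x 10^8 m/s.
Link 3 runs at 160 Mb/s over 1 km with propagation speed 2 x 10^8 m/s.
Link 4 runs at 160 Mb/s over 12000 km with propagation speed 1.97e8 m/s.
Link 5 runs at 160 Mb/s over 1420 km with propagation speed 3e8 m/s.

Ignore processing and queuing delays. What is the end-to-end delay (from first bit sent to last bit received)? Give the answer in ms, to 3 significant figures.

L = 9000 × 8 = 72000 bits.
Transmission delay per hop = L/R = 72000/160000000 = 0.45 ms; 5 hops → 2.25 ms.
Propagation delays (d/s per hop): 0.00073913, 0.00204, 0.005, 60.9137, 4.73333 ms; sum = 65.6548 ms.
End-to-end = 67.9 ms.

67.9 ms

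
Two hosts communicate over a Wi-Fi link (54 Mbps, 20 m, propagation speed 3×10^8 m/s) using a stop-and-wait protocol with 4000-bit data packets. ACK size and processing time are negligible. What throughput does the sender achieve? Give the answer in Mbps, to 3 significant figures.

53.9 Mbps

t_tx = L/R = 4000/54000000 = 7.40741e-05 s.
t_prop = 20/300000000 = 6.66667e-08 s; RTT = 1.33333e-07 s.
Cycle = t_tx + RTT = 7.42074e-05 s.
Throughput = L / cycle = 4000 / 7.42074e-05 = 53.9 Mbps.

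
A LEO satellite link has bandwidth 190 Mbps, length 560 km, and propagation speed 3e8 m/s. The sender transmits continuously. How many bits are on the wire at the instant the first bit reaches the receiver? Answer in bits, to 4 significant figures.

354700 bits

Propagation delay = 560000 / 300000000 = 0.00186667 s.
BDP = R × t_prop = 190000000 × 0.00186667 = 354667 bits.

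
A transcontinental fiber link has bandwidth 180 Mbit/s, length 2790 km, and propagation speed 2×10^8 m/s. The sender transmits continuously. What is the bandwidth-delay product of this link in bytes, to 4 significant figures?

Propagation delay = 2790000 / 200000000 = 0.01395 s.
BDP = R × t_prop = 180000000 × 0.01395 = 2511000 bits.
In bytes: 2511000/8 = 313900 bytes.

313900 bytes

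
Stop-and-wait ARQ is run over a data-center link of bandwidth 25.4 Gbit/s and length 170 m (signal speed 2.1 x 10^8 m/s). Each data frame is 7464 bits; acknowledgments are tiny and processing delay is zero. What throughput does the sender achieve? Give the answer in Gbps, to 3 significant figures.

3.90 Gbps

t_tx = L/R = 7464/25400000000 = 2.93858e-07 s.
t_prop = 170/210000000 = 8.09524e-07 s; RTT = 1.61905e-06 s.
Cycle = t_tx + RTT = 1.91291e-06 s.
Throughput = L / cycle = 7464 / 1.91291e-06 = 3.90 Gbps.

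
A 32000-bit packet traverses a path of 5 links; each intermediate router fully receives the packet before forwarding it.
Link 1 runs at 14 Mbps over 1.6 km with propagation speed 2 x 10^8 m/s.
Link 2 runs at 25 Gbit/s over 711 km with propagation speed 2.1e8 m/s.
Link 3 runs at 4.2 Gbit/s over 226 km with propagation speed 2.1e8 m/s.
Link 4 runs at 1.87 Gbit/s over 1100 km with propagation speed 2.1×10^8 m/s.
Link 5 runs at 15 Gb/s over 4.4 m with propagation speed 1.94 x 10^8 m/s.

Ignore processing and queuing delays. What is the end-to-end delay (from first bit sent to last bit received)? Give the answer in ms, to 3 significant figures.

12.0 ms

Transmission delays (L/R per hop): 2.28571, 0.00128, 0.00761905, 0.0171123, 0.00213333 ms; sum = 2.31386 ms.
Propagation delays (d/s per hop): 0.008, 3.38571, 1.07619, 5.2381, 2.26804e-05 ms; sum = 9.70802 ms.
End-to-end = 12.0 ms.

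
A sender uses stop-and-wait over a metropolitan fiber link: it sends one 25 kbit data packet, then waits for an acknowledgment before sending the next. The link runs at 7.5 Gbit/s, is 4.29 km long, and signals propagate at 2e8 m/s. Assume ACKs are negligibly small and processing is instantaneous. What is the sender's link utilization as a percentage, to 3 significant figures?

t_tx = L/R = 25000/7500000000 = 3.33333e-06 s.
t_prop = 4290/200000000 = 2.145e-05 s; RTT = 4.29e-05 s.
Cycle = t_tx + RTT = 4.62333e-05 s.
Utilization = t_tx / cycle = 3.33333e-06/4.62333e-05 = 7.21 %.

7.21 %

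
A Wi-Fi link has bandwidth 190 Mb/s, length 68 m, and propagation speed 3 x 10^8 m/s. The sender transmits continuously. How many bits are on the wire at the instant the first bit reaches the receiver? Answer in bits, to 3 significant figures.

43.1 bits

Propagation delay = 68 / 300000000 = 2.26667e-07 s.
BDP = R × t_prop = 190000000 × 2.26667e-07 = 43.0667 bits.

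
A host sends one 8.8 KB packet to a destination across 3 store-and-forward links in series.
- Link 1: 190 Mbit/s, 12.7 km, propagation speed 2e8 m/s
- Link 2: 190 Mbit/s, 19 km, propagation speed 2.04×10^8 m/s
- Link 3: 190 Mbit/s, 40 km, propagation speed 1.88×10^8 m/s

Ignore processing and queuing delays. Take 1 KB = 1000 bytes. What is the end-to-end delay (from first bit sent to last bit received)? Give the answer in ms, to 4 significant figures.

L = 70400 bits.
Transmission delay per hop = L/R = 70400/190000000 = 0.370526 ms; 3 hops → 1.11158 ms.
Propagation delays (d/s per hop): 0.0635, 0.0931373, 0.212766 ms; sum = 0.369403 ms.
End-to-end = 1.481 ms.

1.481 ms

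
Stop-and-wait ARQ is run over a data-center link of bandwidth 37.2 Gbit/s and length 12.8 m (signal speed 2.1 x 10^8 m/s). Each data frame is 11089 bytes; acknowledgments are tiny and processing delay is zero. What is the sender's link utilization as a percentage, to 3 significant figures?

t_tx = L/R = 88712/37200000000 = 2.38473e-06 s.
t_prop = 12.8/210000000 = 6.09524e-08 s; RTT = 1.21905e-07 s.
Cycle = t_tx + RTT = 2.50664e-06 s.
Utilization = t_tx / cycle = 2.38473e-06/2.50664e-06 = 95.1 %.

95.1 %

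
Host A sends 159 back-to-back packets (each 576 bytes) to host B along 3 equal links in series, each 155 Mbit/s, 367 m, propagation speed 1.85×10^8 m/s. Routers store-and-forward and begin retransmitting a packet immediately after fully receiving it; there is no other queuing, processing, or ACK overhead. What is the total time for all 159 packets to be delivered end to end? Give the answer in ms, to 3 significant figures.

4.79 ms

Per-hop transmission t_tx = L/R = 4608/155000000 = 0.029729 ms.
Per-hop propagation t_prop = 367/185000000 = 0.00198378 ms.
Pipeline fill: first packet needs 3·t_tx to clear all hops; remaining 158 packets each add one t_tx.
Total = (3+159-1)·t_tx + 3·t_prop = 161·0.029729 + 3·0.00198378 = 4.79 ms.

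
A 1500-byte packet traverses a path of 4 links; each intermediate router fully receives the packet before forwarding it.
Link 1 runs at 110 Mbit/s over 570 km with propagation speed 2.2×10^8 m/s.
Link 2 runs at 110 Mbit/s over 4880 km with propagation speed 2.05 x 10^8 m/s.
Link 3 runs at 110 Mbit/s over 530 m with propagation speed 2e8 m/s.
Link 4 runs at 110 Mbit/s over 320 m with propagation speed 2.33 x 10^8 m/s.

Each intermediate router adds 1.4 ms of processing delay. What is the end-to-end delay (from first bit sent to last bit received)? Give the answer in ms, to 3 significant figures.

L = 1500 × 8 = 12000 bits.
Transmission delay per hop = L/R = 12000/110000000 = 0.109091 ms; 4 hops → 0.436364 ms.
Propagation delays (d/s per hop): 2.59091, 23.8049, 0.00265, 0.00137339 ms; sum = 26.3998 ms.
Processing at 3 router(s): 3 × 1.4 ms = 4.2 ms.
End-to-end = 31.0 ms.

31.0 ms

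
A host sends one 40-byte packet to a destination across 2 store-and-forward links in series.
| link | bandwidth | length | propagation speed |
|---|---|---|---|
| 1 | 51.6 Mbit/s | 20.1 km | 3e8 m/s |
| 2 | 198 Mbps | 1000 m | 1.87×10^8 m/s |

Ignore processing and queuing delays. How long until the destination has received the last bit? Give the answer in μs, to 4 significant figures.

80.17 μs

L = 40 × 8 = 320 bits.
Transmission delays (L/R per hop): 6.20155, 1.61616 μs; sum = 7.81771 μs.
Propagation delays (d/s per hop): 67, 5.34759 μs; sum = 72.3476 μs.
End-to-end = 80.17 μs.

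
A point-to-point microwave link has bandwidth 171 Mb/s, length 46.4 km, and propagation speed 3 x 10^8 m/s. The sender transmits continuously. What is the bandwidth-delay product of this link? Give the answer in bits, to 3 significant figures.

26400 bits

Propagation delay = 46400 / 300000000 = 0.000154667 s.
BDP = R × t_prop = 171000000 × 0.000154667 = 26448 bits.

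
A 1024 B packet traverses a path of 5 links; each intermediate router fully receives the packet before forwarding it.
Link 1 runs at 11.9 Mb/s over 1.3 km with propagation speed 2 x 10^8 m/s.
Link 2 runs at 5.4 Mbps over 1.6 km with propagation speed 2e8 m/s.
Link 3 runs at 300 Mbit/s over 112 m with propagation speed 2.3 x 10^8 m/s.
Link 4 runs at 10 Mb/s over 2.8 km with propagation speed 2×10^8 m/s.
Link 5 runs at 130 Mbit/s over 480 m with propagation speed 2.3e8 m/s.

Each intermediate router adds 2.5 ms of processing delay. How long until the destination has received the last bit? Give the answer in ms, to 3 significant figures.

13.1 ms

L = 1024 × 8 = 8192 bits.
Transmission delays (L/R per hop): 0.688403, 1.51704, 0.0273067, 0.8192, 0.0630154 ms; sum = 3.11496 ms.
Propagation delays (d/s per hop): 0.0065, 0.008, 0.000486957, 0.014, 0.00208696 ms; sum = 0.0310739 ms.
Processing at 4 router(s): 4 × 2.5 ms = 10 ms.
End-to-end = 13.1 ms.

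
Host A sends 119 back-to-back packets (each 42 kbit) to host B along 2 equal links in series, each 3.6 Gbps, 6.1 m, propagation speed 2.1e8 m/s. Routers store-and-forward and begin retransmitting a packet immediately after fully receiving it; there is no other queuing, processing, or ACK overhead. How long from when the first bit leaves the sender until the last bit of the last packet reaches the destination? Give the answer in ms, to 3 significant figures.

1.40 ms

Per-hop transmission t_tx = L/R = 42000/3600000000 = 0.0116667 ms.
Per-hop propagation t_prop = 6.1/210000000 = 2.90476e-05 ms.
Pipeline fill: first packet needs 2·t_tx to clear all hops; remaining 118 packets each add one t_tx.
Total = (2+119-1)·t_tx + 2·t_prop = 120·0.0116667 + 2·2.90476e-05 = 1.40 ms.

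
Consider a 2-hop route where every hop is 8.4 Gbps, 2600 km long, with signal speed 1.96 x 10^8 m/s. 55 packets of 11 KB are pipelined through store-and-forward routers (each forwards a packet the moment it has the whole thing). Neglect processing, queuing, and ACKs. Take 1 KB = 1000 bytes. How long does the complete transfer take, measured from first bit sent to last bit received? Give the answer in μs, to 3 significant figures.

27100 μs

Per-hop transmission t_tx = L/R = 88000/8400000000 = 10.4762 μs.
Per-hop propagation t_prop = 2600000/196000000 = 13265.3 μs.
Pipeline fill: first packet needs 2·t_tx to clear all hops; remaining 54 packets each add one t_tx.
Total = (2+55-1)·t_tx + 2·t_prop = 56·10.4762 + 2·13265.3 = 27100 μs.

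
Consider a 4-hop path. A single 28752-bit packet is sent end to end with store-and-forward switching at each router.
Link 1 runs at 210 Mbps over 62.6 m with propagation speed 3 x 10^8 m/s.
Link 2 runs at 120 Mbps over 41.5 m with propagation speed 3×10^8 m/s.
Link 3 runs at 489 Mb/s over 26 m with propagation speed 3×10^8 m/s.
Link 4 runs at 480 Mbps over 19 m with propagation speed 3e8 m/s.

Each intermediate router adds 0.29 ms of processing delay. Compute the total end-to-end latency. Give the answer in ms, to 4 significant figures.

1.366 ms

Transmission delays (L/R per hop): 0.136914, 0.2396, 0.0587975, 0.0599 ms; sum = 0.495212 ms.
Propagation delays (d/s per hop): 0.000208667, 0.000138333, 8.66667e-05, 6.33333e-05 ms; sum = 0.000497 ms.
Processing at 3 router(s): 3 × 0.29 ms = 0.87 ms.
End-to-end = 1.366 ms.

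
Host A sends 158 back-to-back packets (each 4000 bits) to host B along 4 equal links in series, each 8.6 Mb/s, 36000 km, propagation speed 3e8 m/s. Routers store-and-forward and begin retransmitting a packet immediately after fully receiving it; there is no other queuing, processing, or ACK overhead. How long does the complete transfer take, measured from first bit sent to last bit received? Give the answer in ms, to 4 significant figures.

554.9 ms

Per-hop transmission t_tx = L/R = 4000/8600000 = 0.465116 ms.
Per-hop propagation t_prop = 36000000/300000000 = 120 ms.
Pipeline fill: first packet needs 4·t_tx to clear all hops; remaining 157 packets each add one t_tx.
Total = (4+158-1)·t_tx + 4·t_prop = 161·0.465116 + 4·120 = 554.9 ms.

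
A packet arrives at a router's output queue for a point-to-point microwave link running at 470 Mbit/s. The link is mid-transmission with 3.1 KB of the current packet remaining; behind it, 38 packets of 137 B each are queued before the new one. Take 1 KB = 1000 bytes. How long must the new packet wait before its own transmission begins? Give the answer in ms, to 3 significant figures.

Each queued packet: L/R = 1096/470000000 = 0.00233191 ms.
38 queued → 0.0886128 ms.
Plus remaining 24800 bits of current packet: 0.052766 ms.
Queuing delay = 0.141 ms.

0.141 ms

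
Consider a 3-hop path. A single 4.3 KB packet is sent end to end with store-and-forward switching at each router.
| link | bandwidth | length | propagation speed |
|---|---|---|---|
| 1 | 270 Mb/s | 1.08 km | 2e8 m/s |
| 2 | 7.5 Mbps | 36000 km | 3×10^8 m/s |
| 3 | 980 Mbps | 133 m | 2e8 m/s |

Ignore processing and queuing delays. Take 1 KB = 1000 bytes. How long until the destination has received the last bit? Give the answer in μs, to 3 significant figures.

L = 34400 bits.
Transmission delays (L/R per hop): 127.407, 4586.67, 35.102 μs; sum = 4749.18 μs.
Propagation delays (d/s per hop): 5.4, 120000, 0.665 μs; sum = 120006 μs.
End-to-end = 125000 μs.

125000 μs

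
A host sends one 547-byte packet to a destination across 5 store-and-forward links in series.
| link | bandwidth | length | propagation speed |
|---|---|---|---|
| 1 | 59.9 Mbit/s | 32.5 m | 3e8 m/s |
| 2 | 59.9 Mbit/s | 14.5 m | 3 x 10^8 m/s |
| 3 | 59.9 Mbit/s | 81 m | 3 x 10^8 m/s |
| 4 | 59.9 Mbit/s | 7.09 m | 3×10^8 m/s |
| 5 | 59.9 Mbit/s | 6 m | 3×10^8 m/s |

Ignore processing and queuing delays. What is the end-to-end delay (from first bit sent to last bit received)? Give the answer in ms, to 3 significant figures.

0.366 ms

L = 547 × 8 = 4376 bits.
Transmission delay per hop = L/R = 4376/59900000 = 0.0730551 ms; 5 hops → 0.365275 ms.
Propagation delays (d/s per hop): 0.000108333, 4.83333e-05, 0.00027, 2.36333e-05, 2e-05 ms; sum = 0.0004703 ms.
End-to-end = 0.366 ms.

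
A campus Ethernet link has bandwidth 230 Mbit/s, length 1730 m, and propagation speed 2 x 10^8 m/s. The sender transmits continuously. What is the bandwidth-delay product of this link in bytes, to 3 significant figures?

249 bytes

Propagation delay = 1730 / 200000000 = 8.65e-06 s.
BDP = R × t_prop = 230000000 × 8.65e-06 = 1989.5 bits.
In bytes: 1989.5/8 = 249 bytes.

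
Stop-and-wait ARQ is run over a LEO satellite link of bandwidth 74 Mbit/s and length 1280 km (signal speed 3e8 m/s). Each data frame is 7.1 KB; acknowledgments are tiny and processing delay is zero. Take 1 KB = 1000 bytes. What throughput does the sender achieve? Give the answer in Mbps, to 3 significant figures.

6.11 Mbps

t_tx = L/R = 56800/74000000 = 0.000767568 s.
t_prop = 1280000/300000000 = 0.00426667 s; RTT = 0.00853333 s.
Cycle = t_tx + RTT = 0.0093009 s.
Throughput = L / cycle = 56800 / 0.0093009 = 6.11 Mbps.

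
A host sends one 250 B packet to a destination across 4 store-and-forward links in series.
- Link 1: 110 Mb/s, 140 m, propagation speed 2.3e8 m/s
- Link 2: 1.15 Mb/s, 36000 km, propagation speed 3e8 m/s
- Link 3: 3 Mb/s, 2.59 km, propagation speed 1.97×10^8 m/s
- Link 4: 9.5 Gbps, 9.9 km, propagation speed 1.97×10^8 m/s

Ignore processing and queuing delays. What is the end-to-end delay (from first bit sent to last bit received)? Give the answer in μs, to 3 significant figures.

122000 μs

L = 250 × 8 = 2000 bits.
Transmission delays (L/R per hop): 18.1818, 1739.13, 666.667, 0.210526 μs; sum = 2424.19 μs.
Propagation delays (d/s per hop): 0.608696, 120000, 13.1472, 50.2538 μs; sum = 120064 μs.
End-to-end = 122000 μs.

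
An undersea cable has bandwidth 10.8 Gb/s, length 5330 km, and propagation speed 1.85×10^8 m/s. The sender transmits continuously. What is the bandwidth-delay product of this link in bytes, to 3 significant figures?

38900000 bytes

Propagation delay = 5330000 / 185000000 = 0.0288108 s.
BDP = R × t_prop = 10800000000 × 0.0288108 = 311157000 bits.
In bytes: 311157000/8 = 38900000 bytes.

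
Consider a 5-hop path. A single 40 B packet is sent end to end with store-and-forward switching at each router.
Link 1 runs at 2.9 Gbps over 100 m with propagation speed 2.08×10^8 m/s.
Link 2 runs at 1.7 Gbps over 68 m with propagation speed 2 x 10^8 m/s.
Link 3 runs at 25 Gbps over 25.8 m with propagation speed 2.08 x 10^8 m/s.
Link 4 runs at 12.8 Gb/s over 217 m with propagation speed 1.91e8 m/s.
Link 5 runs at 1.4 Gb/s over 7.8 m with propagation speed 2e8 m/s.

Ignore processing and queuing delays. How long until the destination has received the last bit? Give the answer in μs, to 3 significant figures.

2.68 μs

L = 40 × 8 = 320 bits.
Transmission delays (L/R per hop): 0.110345, 0.188235, 0.0128, 0.025, 0.228571 μs; sum = 0.564952 μs.
Propagation delays (d/s per hop): 0.480769, 0.34, 0.124038, 1.13613, 0.039 μs; sum = 2.11993 μs.
End-to-end = 2.68 μs.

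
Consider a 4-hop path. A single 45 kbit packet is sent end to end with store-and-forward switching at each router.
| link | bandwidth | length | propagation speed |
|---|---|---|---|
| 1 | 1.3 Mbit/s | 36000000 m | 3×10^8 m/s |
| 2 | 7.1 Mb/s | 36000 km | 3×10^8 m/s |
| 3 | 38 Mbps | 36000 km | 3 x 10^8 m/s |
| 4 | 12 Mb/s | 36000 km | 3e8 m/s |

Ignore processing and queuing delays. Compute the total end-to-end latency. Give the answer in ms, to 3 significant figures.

526 ms

L = 45000 bits.
Transmission delays (L/R per hop): 34.6154, 6.33803, 1.18421, 3.75 ms; sum = 45.8876 ms.
Propagation delays (d/s per hop): 120, 120, 120, 120 ms; sum = 480 ms.
End-to-end = 526 ms.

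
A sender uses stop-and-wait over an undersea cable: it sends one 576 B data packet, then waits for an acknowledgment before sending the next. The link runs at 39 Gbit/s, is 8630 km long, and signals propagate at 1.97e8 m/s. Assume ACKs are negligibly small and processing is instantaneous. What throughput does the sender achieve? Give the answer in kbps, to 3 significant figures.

t_tx = L/R = 4608/39000000000 = 1.18154e-07 s.
t_prop = 8630000/197000000 = 0.0438071 s; RTT = 0.0876142 s.
Cycle = t_tx + RTT = 0.0876143 s.
Throughput = L / cycle = 4608 / 0.0876143 = 52.6 kbps.

52.6 kbps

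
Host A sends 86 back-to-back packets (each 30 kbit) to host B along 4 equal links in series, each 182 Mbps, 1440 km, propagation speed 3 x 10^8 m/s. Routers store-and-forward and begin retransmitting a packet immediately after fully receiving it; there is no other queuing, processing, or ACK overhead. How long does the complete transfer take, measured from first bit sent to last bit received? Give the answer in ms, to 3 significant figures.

33.9 ms

Per-hop transmission t_tx = L/R = 30000/182000000 = 0.164835 ms.
Per-hop propagation t_prop = 1440000/300000000 = 4.8 ms.
Pipeline fill: first packet needs 4·t_tx to clear all hops; remaining 85 packets each add one t_tx.
Total = (4+86-1)·t_tx + 4·t_prop = 89·0.164835 + 4·4.8 = 33.9 ms.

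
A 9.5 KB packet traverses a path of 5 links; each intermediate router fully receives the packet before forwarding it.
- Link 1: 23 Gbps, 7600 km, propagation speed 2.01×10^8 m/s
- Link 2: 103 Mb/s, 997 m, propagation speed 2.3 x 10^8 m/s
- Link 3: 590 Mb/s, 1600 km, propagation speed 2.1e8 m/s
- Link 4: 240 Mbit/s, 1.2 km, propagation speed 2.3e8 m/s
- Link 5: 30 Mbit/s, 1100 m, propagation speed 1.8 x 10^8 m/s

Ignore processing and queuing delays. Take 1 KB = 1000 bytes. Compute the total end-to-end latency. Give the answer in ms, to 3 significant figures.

L = 76000 bits.
Transmission delays (L/R per hop): 0.00330435, 0.737864, 0.128814, 0.316667, 2.53333 ms; sum = 3.71998 ms.
Propagation delays (d/s per hop): 37.8109, 0.00433478, 7.61905, 0.00521739, 0.00611111 ms; sum = 45.4457 ms.
End-to-end = 49.2 ms.

49.2 ms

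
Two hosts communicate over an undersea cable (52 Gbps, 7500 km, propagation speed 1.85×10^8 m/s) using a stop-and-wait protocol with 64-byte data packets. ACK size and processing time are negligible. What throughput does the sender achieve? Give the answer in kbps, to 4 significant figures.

6.315 kbps

t_tx = L/R = 512/52000000000 = 9.84615e-09 s.
t_prop = 7500000/185000000 = 0.0405405 s; RTT = 0.0810811 s.
Cycle = t_tx + RTT = 0.0810811 s.
Throughput = L / cycle = 512 / 0.0810811 = 6.315 kbps.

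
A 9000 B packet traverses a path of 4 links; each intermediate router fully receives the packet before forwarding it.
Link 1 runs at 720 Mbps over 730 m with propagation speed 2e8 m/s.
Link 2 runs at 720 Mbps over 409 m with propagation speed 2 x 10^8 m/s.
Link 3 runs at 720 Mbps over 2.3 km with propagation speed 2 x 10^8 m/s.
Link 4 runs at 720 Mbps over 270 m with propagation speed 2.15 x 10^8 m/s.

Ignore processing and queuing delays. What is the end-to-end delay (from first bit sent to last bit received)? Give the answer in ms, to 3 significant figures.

0.418 ms

L = 9000 × 8 = 72000 bits.
Transmission delay per hop = L/R = 72000/720000000 = 0.1 ms; 4 hops → 0.4 ms.
Propagation delays (d/s per hop): 0.00365, 0.002045, 0.0115, 0.00125581 ms; sum = 0.0184508 ms.
End-to-end = 0.418 ms.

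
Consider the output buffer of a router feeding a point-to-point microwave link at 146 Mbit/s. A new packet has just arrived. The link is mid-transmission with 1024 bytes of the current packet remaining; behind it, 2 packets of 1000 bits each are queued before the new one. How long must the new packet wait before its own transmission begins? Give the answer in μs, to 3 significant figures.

Each queued packet: L/R = 1000/146000000 = 6.84932 μs.
2 queued → 13.6986 μs.
Plus remaining 8192 bits of current packet: 56.1096 μs.
Queuing delay = 69.8 μs.

69.8 μs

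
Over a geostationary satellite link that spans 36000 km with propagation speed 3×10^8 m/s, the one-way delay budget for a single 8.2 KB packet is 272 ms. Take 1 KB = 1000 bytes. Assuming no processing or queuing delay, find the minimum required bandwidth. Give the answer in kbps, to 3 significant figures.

L = 65600 bits.
Propagation delay = 36000000 / 300000000 = 120 ms.
Transmission budget = 272 − 120 = 152 ms.
R ≥ L / t_tx = 65600 bits / 0.152 s = 432 kbps.

432 kbps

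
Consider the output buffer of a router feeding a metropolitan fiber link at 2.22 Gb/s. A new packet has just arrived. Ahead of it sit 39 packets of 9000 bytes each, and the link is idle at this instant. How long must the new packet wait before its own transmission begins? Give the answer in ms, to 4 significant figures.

1.265 ms

Each queued packet: L/R = 72000/2220000000 = 0.0324324 ms.
39 queued → 1.26486 ms.
Queuing delay = 1.265 ms.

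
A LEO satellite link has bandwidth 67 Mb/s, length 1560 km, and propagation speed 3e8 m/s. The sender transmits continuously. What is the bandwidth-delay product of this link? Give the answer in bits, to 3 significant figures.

348000 bits

Propagation delay = 1560000 / 300000000 = 0.0052 s.
BDP = R × t_prop = 67000000 × 0.0052 = 348400 bits.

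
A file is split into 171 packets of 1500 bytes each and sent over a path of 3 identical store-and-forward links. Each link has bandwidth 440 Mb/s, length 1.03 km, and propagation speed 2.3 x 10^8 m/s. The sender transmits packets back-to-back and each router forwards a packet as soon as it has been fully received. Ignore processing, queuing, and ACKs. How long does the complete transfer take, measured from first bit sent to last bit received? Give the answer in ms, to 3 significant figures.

Per-hop transmission t_tx = L/R = 12000/440000000 = 0.0272727 ms.
Per-hop propagation t_prop = 1030/2.3e+08 = 0.00447826 ms.
Pipeline fill: first packet needs 3·t_tx to clear all hops; remaining 170 packets each add one t_tx.
Total = (3+171-1)·t_tx + 3·t_prop = 173·0.0272727 + 3·0.00447826 = 4.73 ms.

4.73 ms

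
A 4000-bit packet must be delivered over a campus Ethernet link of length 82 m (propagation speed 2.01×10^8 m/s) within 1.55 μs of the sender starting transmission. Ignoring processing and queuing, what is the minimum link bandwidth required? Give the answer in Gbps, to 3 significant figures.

Propagation delay = 82 / 2.01e+08 = 0.40796 μs.
Transmission budget = 1.55 − 0.40796 = 1.14204 μs.
R ≥ L / t_tx = 4000 bits / 1.14204e-06 s = 3.50 Gbps.

3.50 Gbps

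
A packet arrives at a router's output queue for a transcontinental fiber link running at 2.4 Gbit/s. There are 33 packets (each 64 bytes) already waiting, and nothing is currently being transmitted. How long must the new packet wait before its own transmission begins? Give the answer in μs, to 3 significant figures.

Each queued packet: L/R = 512/2400000000 = 0.213333 μs.
33 queued → 7.04 μs.
Queuing delay = 7.04 μs.

7.04 μs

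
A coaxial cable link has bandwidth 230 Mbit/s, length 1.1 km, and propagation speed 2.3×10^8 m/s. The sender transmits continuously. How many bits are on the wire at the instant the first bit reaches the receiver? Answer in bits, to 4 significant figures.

Propagation delay = 1100 / 2.3e+08 = 4.78261e-06 s.
BDP = R × t_prop = 230000000 × 4.78261e-06 = 1100 bits.

1100 bits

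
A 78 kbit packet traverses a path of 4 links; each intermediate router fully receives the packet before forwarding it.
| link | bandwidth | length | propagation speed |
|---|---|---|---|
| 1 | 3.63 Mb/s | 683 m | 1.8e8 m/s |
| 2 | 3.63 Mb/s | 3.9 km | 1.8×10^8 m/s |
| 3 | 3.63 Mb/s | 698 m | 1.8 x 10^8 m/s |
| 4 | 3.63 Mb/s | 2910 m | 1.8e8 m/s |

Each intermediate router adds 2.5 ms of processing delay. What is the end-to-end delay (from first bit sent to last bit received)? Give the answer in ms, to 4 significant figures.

L = 78000 bits.
Transmission delay per hop = L/R = 78000/3630000 = 21.4876 ms; 4 hops → 85.9504 ms.
Propagation delays (d/s per hop): 0.00379444, 0.0216667, 0.00387778, 0.0161667 ms; sum = 0.0455056 ms.
Processing at 3 router(s): 3 × 2.5 ms = 7.5 ms.
End-to-end = 93.50 ms.

93.50 ms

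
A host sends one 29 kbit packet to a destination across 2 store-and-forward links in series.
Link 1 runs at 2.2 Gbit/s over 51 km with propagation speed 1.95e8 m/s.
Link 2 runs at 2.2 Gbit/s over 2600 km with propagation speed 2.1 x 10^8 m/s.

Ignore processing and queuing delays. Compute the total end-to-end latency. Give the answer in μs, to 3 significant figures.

L = 29000 bits.
Transmission delay per hop = L/R = 29000/2200000000 = 13.1818 μs; 2 hops → 26.3636 μs.
Propagation delays (d/s per hop): 261.538, 12381 μs; sum = 12642.5 μs.
End-to-end = 12700 μs.

12700 μs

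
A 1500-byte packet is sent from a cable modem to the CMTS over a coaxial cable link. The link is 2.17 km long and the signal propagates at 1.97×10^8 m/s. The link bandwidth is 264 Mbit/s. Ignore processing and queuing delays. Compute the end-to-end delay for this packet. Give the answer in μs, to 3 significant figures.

L = 1500 × 8 = 12000 bits.
Transmission delay = L/R = 12000 / 264000000 = 45.4545 μs.
Propagation delay = d/s = 2170 m / 197000000 m/s = 11.0152 μs.
Total = 56.5 μs.

56.5 μs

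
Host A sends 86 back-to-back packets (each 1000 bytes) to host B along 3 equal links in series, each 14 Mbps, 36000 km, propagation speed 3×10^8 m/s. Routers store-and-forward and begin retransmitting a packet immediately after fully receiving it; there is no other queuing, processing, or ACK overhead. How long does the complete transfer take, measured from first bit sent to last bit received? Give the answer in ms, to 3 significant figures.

410 ms

Per-hop transmission t_tx = L/R = 8000/14000000 = 0.571429 ms.
Per-hop propagation t_prop = 36000000/300000000 = 120 ms.
Pipeline fill: first packet needs 3·t_tx to clear all hops; remaining 85 packets each add one t_tx.
Total = (3+86-1)·t_tx + 3·t_prop = 88·0.571429 + 3·120 = 410 ms.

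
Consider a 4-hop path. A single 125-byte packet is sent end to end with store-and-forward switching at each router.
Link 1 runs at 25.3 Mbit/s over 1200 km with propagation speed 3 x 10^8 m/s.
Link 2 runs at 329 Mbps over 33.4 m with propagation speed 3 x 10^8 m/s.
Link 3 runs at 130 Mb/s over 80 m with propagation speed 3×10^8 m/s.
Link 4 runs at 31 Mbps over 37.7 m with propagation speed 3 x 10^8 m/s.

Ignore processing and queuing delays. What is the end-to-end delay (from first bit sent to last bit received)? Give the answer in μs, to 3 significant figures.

4080 μs

L = 125 × 8 = 1000 bits.
Transmission delays (L/R per hop): 39.5257, 3.03951, 7.69231, 32.2581 μs; sum = 82.5156 μs.
Propagation delays (d/s per hop): 4000, 0.111333, 0.266667, 0.125667 μs; sum = 4000.5 μs.
End-to-end = 4080 μs.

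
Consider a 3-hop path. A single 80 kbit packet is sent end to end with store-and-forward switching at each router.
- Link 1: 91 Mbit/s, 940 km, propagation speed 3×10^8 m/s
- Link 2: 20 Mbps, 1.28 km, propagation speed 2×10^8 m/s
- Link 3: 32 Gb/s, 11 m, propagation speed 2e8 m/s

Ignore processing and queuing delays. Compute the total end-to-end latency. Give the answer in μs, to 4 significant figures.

L = 80000 bits.
Transmission delays (L/R per hop): 879.121, 4000, 2.5 μs; sum = 4881.62 μs.
Propagation delays (d/s per hop): 3133.33, 6.4, 0.055 μs; sum = 3139.79 μs.
End-to-end = 8021 μs.

8021 μs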